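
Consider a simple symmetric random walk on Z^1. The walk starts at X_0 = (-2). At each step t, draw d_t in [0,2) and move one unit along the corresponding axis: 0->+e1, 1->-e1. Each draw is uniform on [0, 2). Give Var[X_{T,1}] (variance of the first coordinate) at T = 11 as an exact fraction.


Outcome values over d=0..1: [1, -1]
Σy = 0, Σy² = 2, M = 2
μ = 0/2 = 0,  σ² = 2/2 − (0)² = 1
Independent increments: Var[X_11] = 11·σ² = 11·(1) = 11

11


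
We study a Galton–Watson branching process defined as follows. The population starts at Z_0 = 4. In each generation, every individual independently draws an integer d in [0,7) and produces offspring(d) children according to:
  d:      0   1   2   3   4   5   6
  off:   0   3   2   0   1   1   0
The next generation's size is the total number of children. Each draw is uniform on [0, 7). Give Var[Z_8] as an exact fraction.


Outcome values over d=0..6: [0, 3, 2, 0, 1, 1, 0]
Σy = 7, Σy² = 15, M = 7
μ = 7/7 = 1,  σ² = 15/7 − (1)² = 8/7
V_0 = 0, E_0 = 4
V_1 = 8/7·E_0 + (1)²·V_0 = 32/7;  E_1 = 4
V_2 = 8/7·E_1 + (1)²·V_1 = 64/7;  E_2 = 4
V_3 = 8/7·E_2 + (1)²·V_2 = 96/7;  E_3 = 4
V_4 = 8/7·E_3 + (1)²·V_3 = 128/7;  E_4 = 4
V_5 = 8/7·E_4 + (1)²·V_4 = 160/7;  E_5 = 4
V_6 = 8/7·E_5 + (1)²·V_5 = 192/7;  E_6 = 4
V_7 = 8/7·E_6 + (1)²·V_6 = 32;  E_7 = 4
V_8 = 8/7·E_7 + (1)²·V_7 = 256/7;  E_8 = 4

256/7


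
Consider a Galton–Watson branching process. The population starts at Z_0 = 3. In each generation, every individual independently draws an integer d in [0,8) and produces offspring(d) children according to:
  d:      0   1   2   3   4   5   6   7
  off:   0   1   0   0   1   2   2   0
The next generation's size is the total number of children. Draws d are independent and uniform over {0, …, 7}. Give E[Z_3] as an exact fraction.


Outcome values over d=0..7: [0, 1, 0, 0, 1, 2, 2, 0]
Σy = 6, Σy² = 10, M = 8
μ = 6/8 = 3/4,  σ² = 10/8 − (3/4)² = 11/16
E[Z_0] = 3
E[Z_1] = 3/4·E[Z_0] = 9/4
E[Z_2] = 3/4·E[Z_1] = 27/16
E[Z_3] = 3/4·E[Z_2] = 81/64

81/64


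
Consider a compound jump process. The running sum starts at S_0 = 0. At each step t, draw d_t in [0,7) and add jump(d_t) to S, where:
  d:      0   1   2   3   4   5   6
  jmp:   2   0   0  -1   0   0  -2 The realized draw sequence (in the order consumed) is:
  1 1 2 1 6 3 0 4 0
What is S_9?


1

t=0: S=0, d=1, jump=0, S_1=0
t=1: S=0, d=1, jump=0, S_2=0
t=2: S=0, d=2, jump=0, S_3=0
t=3: S=0, d=1, jump=0, S_4=0
t=4: S=0, d=6, jump=-2, S_5=-2
t=5: S=-2, d=3, jump=-1, S_6=-3
t=6: S=-3, d=0, jump=2, S_7=-1
t=7: S=-1, d=4, jump=0, S_8=-1
t=8: S=-1, d=0, jump=2, S_9=1


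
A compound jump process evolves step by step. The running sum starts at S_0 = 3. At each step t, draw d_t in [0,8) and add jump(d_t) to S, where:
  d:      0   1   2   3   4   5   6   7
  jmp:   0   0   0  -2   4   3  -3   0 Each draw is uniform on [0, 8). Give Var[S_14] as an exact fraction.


Outcome values over d=0..7: [0, 0, 0, -2, 4, 3, -3, 0]
Σy = 2, Σy² = 38, M = 8
μ = 2/8 = 1/4,  σ² = 38/8 − (1/4)² = 75/16
Independent increments: Var[S_14] = 14·σ² = 14·(75/16) = 525/8

525/8


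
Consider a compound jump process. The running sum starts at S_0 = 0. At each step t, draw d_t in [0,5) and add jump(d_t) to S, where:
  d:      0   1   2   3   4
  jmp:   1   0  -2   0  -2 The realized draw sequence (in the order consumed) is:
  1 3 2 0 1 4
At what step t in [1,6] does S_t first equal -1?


t=0: S=0, d=1, jump=0, S_1=0
t=1: S=0, d=3, jump=0, S_2=0
t=2: S=0, d=2, jump=-2, S_3=-2
t=3: S=-2, d=0, jump=1, S_4=-1
t=4: S=-1, d=1, jump=0, S_5=-1
t=5: S=-1, d=4, jump=-2, S_6=-3

4


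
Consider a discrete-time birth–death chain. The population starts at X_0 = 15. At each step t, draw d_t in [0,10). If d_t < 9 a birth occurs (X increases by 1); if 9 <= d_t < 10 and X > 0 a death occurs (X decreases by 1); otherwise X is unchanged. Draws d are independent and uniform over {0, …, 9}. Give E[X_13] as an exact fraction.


127/5

X can drop by at most 1 per step and X_0 = 15 > T = 13, so X_t >= 15 − t >= 2 > 0 for every t <= 13: the floor at 0 (the 'and X > 0' condition) never binds. Hence X_13 = X_0 + Σ_{t<13} Y_t with i.i.d. increments Y_t = y(d_t) ∈ {+1, −1, 0}.
Outcome values over d=0..9: [1, 1, 1, 1, 1, 1, 1, 1, 1, -1]
Σy = 8, Σy² = 10, M = 10
μ = 8/10 = 4/5,  σ² = 10/10 − (4/5)² = 9/25
E[X_13] = 15 + 13·(4/5) = 127/5


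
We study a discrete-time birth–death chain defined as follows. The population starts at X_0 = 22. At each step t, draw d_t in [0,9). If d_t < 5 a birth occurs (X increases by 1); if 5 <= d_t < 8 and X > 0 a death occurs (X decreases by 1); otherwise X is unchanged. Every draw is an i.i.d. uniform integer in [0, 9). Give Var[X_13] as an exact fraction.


X can drop by at most 1 per step and X_0 = 22 > T = 13, so X_t >= 22 − t >= 9 > 0 for every t <= 13: the floor at 0 (the 'and X > 0' condition) never binds. Hence X_13 = X_0 + Σ_{t<13} Y_t with i.i.d. increments Y_t = y(d_t) ∈ {+1, −1, 0}.
Outcome values over d=0..8: [1, 1, 1, 1, 1, -1, -1, -1, 0]
Σy = 2, Σy² = 8, M = 9
μ = 2/9 = 2/9,  σ² = 8/9 − (2/9)² = 68/81
Independent increments: Var[X_13] = 13·σ² = 13·(68/81) = 884/81

884/81


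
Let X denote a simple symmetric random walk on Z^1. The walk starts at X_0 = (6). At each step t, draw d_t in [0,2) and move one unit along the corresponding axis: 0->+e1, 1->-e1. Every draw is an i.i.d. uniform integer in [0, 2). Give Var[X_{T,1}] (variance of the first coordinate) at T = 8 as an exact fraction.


Outcome values over d=0..1: [1, -1]
Σy = 0, Σy² = 2, M = 2
μ = 0/2 = 0,  σ² = 2/2 − (0)² = 1
Independent increments: Var[X_8] = 8·σ² = 8·(1) = 8

8


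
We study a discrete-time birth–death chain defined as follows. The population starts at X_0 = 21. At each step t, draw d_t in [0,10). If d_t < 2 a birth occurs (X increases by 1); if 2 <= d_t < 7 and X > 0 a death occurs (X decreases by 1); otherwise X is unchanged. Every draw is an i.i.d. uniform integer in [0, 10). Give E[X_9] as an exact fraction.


X can drop by at most 1 per step and X_0 = 21 > T = 9, so X_t >= 21 − t >= 12 > 0 for every t <= 9: the floor at 0 (the 'and X > 0' condition) never binds. Hence X_9 = X_0 + Σ_{t<9} Y_t with i.i.d. increments Y_t = y(d_t) ∈ {+1, −1, 0}.
Outcome values over d=0..9: [1, 1, -1, -1, -1, -1, -1, 0, 0, 0]
Σy = -3, Σy² = 7, M = 10
μ = -3/10 = -3/10,  σ² = 7/10 − (-3/10)² = 61/100
E[X_9] = 21 + 9·(-3/10) = 183/10

183/10


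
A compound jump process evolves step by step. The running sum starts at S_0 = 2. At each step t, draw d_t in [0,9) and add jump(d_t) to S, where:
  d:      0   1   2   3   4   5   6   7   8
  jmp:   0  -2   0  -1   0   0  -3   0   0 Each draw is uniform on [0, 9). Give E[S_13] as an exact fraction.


Outcome values over d=0..8: [0, -2, 0, -1, 0, 0, -3, 0, 0]
Σy = -6, Σy² = 14, M = 9
μ = -6/9 = -2/3,  σ² = 14/9 − (-2/3)² = 10/9
E[S_13] = 2 + 13·(-2/3) = -20/3

-20/3


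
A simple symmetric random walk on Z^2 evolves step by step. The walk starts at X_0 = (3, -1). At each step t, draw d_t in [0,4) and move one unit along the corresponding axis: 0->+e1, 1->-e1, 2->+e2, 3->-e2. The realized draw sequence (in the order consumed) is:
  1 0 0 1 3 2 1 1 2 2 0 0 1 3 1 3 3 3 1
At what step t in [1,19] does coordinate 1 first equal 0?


19

t=0: X=(3, -1), d=1 → -e1, X_1=(2, -1)
t=1: X=(2, -1), d=0 → +e1, X_2=(3, -1)
t=2: X=(3, -1), d=0 → +e1, X_3=(4, -1)
t=3: X=(4, -1), d=1 → -e1, X_4=(3, -1)
t=4: X=(3, -1), d=3 → -e2, X_5=(3, -2)
t=5: X=(3, -2), d=2 → +e2, X_6=(3, -1)
t=6: X=(3, -1), d=1 → -e1, X_7=(2, -1)
t=7: X=(2, -1), d=1 → -e1, X_8=(1, -1)
t=8: X=(1, -1), d=2 → +e2, X_9=(1, 0)
t=9: X=(1, 0), d=2 → +e2, X_10=(1, 1)
t=10: X=(1, 1), d=0 → +e1, X_11=(2, 1)
t=11: X=(2, 1), d=0 → +e1, X_12=(3, 1)
t=12: X=(3, 1), d=1 → -e1, X_13=(2, 1)
t=13: X=(2, 1), d=3 → -e2, X_14=(2, 0)
t=14: X=(2, 0), d=1 → -e1, X_15=(1, 0)
t=15: X=(1, 0), d=3 → -e2, X_16=(1, -1)
t=16: X=(1, -1), d=3 → -e2, X_17=(1, -2)
t=17: X=(1, -2), d=3 → -e2, X_18=(1, -3)
t=18: X=(1, -3), d=1 → -e1, X_19=(0, -3)


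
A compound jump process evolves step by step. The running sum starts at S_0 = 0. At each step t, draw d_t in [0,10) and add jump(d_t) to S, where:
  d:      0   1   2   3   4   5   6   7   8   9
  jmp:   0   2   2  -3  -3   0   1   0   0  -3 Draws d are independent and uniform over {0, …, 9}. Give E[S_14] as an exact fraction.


-28/5

Outcome values over d=0..9: [0, 2, 2, -3, -3, 0, 1, 0, 0, -3]
Σy = -4, Σy² = 36, M = 10
μ = -4/10 = -2/5,  σ² = 36/10 − (-2/5)² = 86/25
E[S_14] = 0 + 14·(-2/5) = -28/5


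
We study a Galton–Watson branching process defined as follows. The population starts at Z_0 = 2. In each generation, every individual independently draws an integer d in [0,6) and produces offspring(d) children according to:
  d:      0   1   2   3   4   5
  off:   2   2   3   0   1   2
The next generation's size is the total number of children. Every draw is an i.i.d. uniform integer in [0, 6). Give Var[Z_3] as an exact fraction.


19600/729

Outcome values over d=0..5: [2, 2, 3, 0, 1, 2]
Σy = 10, Σy² = 22, M = 6
μ = 10/6 = 5/3,  σ² = 22/6 − (5/3)² = 8/9
V_0 = 0, E_0 = 2
V_1 = 8/9·E_0 + (5/3)²·V_0 = 16/9;  E_1 = 10/3
V_2 = 8/9·E_1 + (5/3)²·V_1 = 640/81;  E_2 = 50/9
V_3 = 8/9·E_2 + (5/3)²·V_2 = 19600/729;  E_3 = 250/27


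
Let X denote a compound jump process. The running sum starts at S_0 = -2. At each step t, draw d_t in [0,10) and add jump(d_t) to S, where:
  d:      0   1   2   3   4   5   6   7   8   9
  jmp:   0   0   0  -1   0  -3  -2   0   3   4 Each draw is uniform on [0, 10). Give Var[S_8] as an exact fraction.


Outcome values over d=0..9: [0, 0, 0, -1, 0, -3, -2, 0, 3, 4]
Σy = 1, Σy² = 39, M = 10
μ = 1/10 = 1/10,  σ² = 39/10 − (1/10)² = 389/100
Independent increments: Var[S_8] = 8·σ² = 8·(389/100) = 778/25

778/25


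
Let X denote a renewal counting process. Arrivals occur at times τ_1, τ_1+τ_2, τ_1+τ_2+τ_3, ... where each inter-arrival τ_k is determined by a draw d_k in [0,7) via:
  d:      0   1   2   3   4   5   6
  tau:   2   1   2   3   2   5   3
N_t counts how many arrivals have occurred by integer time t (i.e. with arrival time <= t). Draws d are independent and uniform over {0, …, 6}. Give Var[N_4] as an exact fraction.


3191474/5764801

Inter-arrival values over d=0..6: [2, 1, 2, 3, 2, 5, 3]
Each d has probability 1/7, so the pmf of τ is: f(1) = 1/7, f(2) = 3/7, f(3) = 2/7, f(5) = 1/7
Let p_n(j) = P(N_n = j), with p_0 = [1]. Condition on τ_1: p_n(0) = P(τ > n), and for j >= 1, p_n(j) = Σ_{k<=n} f(k)·p_{n−k}(j−1)
p_1 = [6/7, 1/7]  (j = 0..1)
p_2 = [3/7, 27/49, 1/49]  (j = 0..2)
p_3 = [1/7, 5/7, 48/343, 1/343]  (j = 0..3)
p_4 = [1/7, 22/49, 130/343, 69/2401, 1/2401]  (j = 0..4)
E[N_4] = Σ j·p_4(j) = 3109/2401;  E[N_4²] = Σ j²·p_4(j) = 765/343
Var[N_4] = 765/343 − (3109/2401)² = 3191474/5764801


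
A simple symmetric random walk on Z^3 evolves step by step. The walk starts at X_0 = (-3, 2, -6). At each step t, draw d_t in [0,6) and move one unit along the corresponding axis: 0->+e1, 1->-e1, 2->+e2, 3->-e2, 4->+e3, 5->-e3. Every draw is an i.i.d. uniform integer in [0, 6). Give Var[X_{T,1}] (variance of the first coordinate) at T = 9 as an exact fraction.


Outcome values over d=0..5: [1, -1, 0, 0, 0, 0]
Σy = 0, Σy² = 2, M = 6
μ = 0/6 = 0,  σ² = 2/6 − (0)² = 1/3
Independent increments: Var[X_9] = 9·σ² = 9·(1/3) = 3

3


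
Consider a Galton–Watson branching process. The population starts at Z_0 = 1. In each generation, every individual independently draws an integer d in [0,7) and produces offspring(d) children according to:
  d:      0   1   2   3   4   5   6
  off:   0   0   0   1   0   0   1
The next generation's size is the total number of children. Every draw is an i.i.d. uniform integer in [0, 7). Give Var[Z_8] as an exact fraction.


Outcome values over d=0..6: [0, 0, 0, 1, 0, 0, 1]
Σy = 2, Σy² = 2, M = 7
μ = 2/7 = 2/7,  σ² = 2/7 − (2/7)² = 10/49
V_0 = 0, E_0 = 1
V_1 = 10/49·E_0 + (2/7)²·V_0 = 10/49;  E_1 = 2/7
V_2 = 10/49·E_1 + (2/7)²·V_1 = 180/2401;  E_2 = 4/49
V_3 = 10/49·E_2 + (2/7)²·V_2 = 2680/117649;  E_3 = 8/343
V_4 = 10/49·E_3 + (2/7)²·V_3 = 38160/5764801;  E_4 = 16/2401
V_5 = 10/49·E_4 + (2/7)²·V_4 = 536800/282475249;  E_5 = 32/16807
V_6 = 10/49·E_5 + (2/7)²·V_5 = 7525440/13841287201;  E_6 = 64/117649
V_7 = 10/49·E_6 + (2/7)²·V_6 = 105397120/678223072849;  E_7 = 128/823543
V_8 = 10/49·E_7 + (2/7)²·V_7 = 1475723520/33232930569601;  E_8 = 256/5764801

1475723520/33232930569601


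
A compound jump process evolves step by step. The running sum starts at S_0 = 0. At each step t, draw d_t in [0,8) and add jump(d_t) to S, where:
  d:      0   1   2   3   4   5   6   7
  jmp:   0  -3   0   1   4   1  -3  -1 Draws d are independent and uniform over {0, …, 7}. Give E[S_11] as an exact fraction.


Outcome values over d=0..7: [0, -3, 0, 1, 4, 1, -3, -1]
Σy = -1, Σy² = 37, M = 8
μ = -1/8 = -1/8,  σ² = 37/8 − (-1/8)² = 295/64
E[S_11] = 0 + 11·(-1/8) = -11/8

-11/8


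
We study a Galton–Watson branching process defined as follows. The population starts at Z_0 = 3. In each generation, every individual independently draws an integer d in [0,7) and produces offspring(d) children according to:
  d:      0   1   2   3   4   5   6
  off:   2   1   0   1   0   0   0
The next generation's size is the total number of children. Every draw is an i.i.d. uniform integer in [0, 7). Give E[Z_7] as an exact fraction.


Outcome values over d=0..6: [2, 1, 0, 1, 0, 0, 0]
Σy = 4, Σy² = 6, M = 7
μ = 4/7 = 4/7,  σ² = 6/7 − (4/7)² = 26/49
E[Z_0] = 3
E[Z_1] = 4/7·E[Z_0] = 12/7
E[Z_2] = 4/7·E[Z_1] = 48/49
E[Z_3] = 4/7·E[Z_2] = 192/343
E[Z_4] = 4/7·E[Z_3] = 768/2401
E[Z_5] = 4/7·E[Z_4] = 3072/16807
E[Z_6] = 4/7·E[Z_5] = 12288/117649
E[Z_7] = 4/7·E[Z_6] = 49152/823543

49152/823543


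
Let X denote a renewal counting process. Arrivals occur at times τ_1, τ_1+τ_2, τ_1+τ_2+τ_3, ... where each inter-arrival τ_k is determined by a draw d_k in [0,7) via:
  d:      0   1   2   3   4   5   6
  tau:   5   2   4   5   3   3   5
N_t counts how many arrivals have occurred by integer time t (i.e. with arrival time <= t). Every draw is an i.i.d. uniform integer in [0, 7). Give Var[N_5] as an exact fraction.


220/2401

Inter-arrival values over d=0..6: [5, 2, 4, 5, 3, 3, 5]
Each d has probability 1/7, so the pmf of τ is: f(2) = 1/7, f(3) = 2/7, f(4) = 1/7, f(5) = 3/7
Let p_n(j) = P(N_n = j), with p_0 = [1]. Condition on τ_1: p_n(0) = P(τ > n), and for j >= 1, p_n(j) = Σ_{k<=n} f(k)·p_{n−k}(j−1)
p_1 = [1]  (j = 0)
p_2 = [6/7, 1/7]  (j = 0..1)
p_3 = [4/7, 3/7]  (j = 0..1)
p_4 = [3/7, 27/49, 1/49]  (j = 0..2)
p_5 = [0, 44/49, 5/49]  (j = 0..2)
E[N_5] = Σ j·p_5(j) = 54/49;  E[N_5²] = Σ j²·p_5(j) = 64/49
Var[N_5] = 64/49 − (54/49)² = 220/2401


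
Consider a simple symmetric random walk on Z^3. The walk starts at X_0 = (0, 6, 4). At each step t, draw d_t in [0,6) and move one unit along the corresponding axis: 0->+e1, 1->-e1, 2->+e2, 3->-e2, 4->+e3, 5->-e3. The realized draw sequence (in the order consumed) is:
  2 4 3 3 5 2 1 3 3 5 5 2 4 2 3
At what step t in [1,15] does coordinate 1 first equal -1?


t=0: X=(0, 6, 4), d=2 → +e2, X_1=(0, 7, 4)
t=1: X=(0, 7, 4), d=4 → +e3, X_2=(0, 7, 5)
t=2: X=(0, 7, 5), d=3 → -e2, X_3=(0, 6, 5)
t=3: X=(0, 6, 5), d=3 → -e2, X_4=(0, 5, 5)
t=4: X=(0, 5, 5), d=5 → -e3, X_5=(0, 5, 4)
t=5: X=(0, 5, 4), d=2 → +e2, X_6=(0, 6, 4)
t=6: X=(0, 6, 4), d=1 → -e1, X_7=(-1, 6, 4)
t=7: X=(-1, 6, 4), d=3 → -e2, X_8=(-1, 5, 4)
t=8: X=(-1, 5, 4), d=3 → -e2, X_9=(-1, 4, 4)
t=9: X=(-1, 4, 4), d=5 → -e3, X_10=(-1, 4, 3)
t=10: X=(-1, 4, 3), d=5 → -e3, X_11=(-1, 4, 2)
t=11: X=(-1, 4, 2), d=2 → +e2, X_12=(-1, 5, 2)
t=12: X=(-1, 5, 2), d=4 → +e3, X_13=(-1, 5, 3)
t=13: X=(-1, 5, 3), d=2 → +e2, X_14=(-1, 6, 3)
t=14: X=(-1, 6, 3), d=3 → -e2, X_15=(-1, 5, 3)

7


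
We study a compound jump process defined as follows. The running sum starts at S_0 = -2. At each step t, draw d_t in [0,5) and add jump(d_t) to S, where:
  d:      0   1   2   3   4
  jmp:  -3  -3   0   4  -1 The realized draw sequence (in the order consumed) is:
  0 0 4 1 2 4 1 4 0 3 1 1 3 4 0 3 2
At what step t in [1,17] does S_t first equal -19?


t=0: S=-2, d=0, jump=-3, S_1=-5
t=1: S=-5, d=0, jump=-3, S_2=-8
t=2: S=-8, d=4, jump=-1, S_3=-9
t=3: S=-9, d=1, jump=-3, S_4=-12
t=4: S=-12, d=2, jump=0, S_5=-12
t=5: S=-12, d=4, jump=-1, S_6=-13
t=6: S=-13, d=1, jump=-3, S_7=-16
t=7: S=-16, d=4, jump=-1, S_8=-17
t=8: S=-17, d=0, jump=-3, S_9=-20
t=9: S=-20, d=3, jump=4, S_10=-16
t=10: S=-16, d=1, jump=-3, S_11=-19
t=11: S=-19, d=1, jump=-3, S_12=-22
t=12: S=-22, d=3, jump=4, S_13=-18
t=13: S=-18, d=4, jump=-1, S_14=-19
t=14: S=-19, d=0, jump=-3, S_15=-22
t=15: S=-22, d=3, jump=4, S_16=-18
t=16: S=-18, d=2, jump=0, S_17=-18

11


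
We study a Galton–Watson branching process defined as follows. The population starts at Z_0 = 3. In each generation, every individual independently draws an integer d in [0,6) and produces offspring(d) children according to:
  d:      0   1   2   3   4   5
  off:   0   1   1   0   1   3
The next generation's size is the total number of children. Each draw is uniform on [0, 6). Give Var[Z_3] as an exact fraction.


Outcome values over d=0..5: [0, 1, 1, 0, 1, 3]
Σy = 6, Σy² = 12, M = 6
μ = 6/6 = 1,  σ² = 12/6 − (1)² = 1
V_0 = 0, E_0 = 3
V_1 = 1·E_0 + (1)²·V_0 = 3;  E_1 = 3
V_2 = 1·E_1 + (1)²·V_1 = 6;  E_2 = 3
V_3 = 1·E_2 + (1)²·V_2 = 9;  E_3 = 3

9


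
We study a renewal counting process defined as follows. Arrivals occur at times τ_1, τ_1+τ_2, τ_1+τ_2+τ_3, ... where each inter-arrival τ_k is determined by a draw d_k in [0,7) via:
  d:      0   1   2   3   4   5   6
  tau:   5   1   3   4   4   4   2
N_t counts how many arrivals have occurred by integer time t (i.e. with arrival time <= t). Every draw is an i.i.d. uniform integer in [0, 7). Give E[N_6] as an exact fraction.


Inter-arrival values over d=0..6: [5, 1, 3, 4, 4, 4, 2]
Each d has probability 1/7, so the pmf of τ is: f(1) = 1/7, f(2) = 1/7, f(3) = 1/7, f(4) = 3/7, f(5) = 1/7
Renewal equation for m(n) = E[N_n]: condition on τ_1 = k (if k <= n, one arrival plus a fresh copy on the remaining n−k steps): m(n) = F(n) + Σ_{k<=n} f(k)·m(n−k), where F(n) = P(τ <= n) and m(0) = 0
m(1) = F(1) = 1/7
m(2) = F(2) + f(1)·m(1) = 2/7 + 1/7·1/7 = 15/49
m(3) = F(3) + f(1)·m(2) + f(2)·m(1) = 3/7 + 1/7·15/49 + 1/7·1/7 = 169/343
m(4) = F(4) + f(1)·m(3) + f(2)·m(2) + f(3)·m(1) = 6/7 + 1/7·169/343 + 1/7·15/49 + 1/7·1/7 = 2381/2401
m(5) = F(5) + f(1)·m(4) + f(2)·m(3) + f(3)·m(2) + f(4)·m(1) = 1 + 1/7·2381/2401 + 1/7·169/343 + 1/7·15/49 + 3/7·1/7 = 22135/16807
m(6) = F(6) + f(1)·m(5) + f(2)·m(4) + f(3)·m(3) + f(4)·m(2) + f(5)·m(1) = 1 + 1/7·22135/16807 + 1/7·2381/2401 + 1/7·169/343 + 3/7·15/49 + 1/7·1/7 = 182568/117649
E[N_6] = m(6) = 182568/117649

182568/117649


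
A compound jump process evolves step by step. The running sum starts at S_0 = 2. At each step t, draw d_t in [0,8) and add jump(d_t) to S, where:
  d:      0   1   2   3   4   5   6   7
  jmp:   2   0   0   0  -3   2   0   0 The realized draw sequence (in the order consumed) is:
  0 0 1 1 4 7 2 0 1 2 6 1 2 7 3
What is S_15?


5

t=0: S=2, d=0, jump=2, S_1=4
t=1: S=4, d=0, jump=2, S_2=6
t=2: S=6, d=1, jump=0, S_3=6
t=3: S=6, d=1, jump=0, S_4=6
t=4: S=6, d=4, jump=-3, S_5=3
t=5: S=3, d=7, jump=0, S_6=3
t=6: S=3, d=2, jump=0, S_7=3
t=7: S=3, d=0, jump=2, S_8=5
t=8: S=5, d=1, jump=0, S_9=5
t=9: S=5, d=2, jump=0, S_10=5
t=10: S=5, d=6, jump=0, S_11=5
t=11: S=5, d=1, jump=0, S_12=5
t=12: S=5, d=2, jump=0, S_13=5
t=13: S=5, d=7, jump=0, S_14=5
t=14: S=5, d=3, jump=0, S_15=5


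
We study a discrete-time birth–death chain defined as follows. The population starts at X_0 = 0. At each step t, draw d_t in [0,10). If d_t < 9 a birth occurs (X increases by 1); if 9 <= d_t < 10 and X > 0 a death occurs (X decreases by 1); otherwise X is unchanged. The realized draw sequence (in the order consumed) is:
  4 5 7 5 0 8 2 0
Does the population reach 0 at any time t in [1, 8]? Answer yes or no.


no

t=0: X=0, d=4 → birth, X_1=1
t=1: X=1, d=5 → birth, X_2=2
t=2: X=2, d=7 → birth, X_3=3
t=3: X=3, d=5 → birth, X_4=4
t=4: X=4, d=0 → birth, X_5=5
t=5: X=5, d=8 → birth, X_6=6
t=6: X=6, d=2 → birth, X_7=7
t=7: X=7, d=0 → birth, X_8=8


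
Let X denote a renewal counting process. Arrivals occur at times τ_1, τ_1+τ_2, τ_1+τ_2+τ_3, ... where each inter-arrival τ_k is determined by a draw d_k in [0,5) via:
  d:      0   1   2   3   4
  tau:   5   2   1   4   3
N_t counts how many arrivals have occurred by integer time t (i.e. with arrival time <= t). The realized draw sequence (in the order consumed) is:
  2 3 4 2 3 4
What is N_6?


draw d_1=2: τ_1=1, arrival time A_1=1
draw d_2=3: τ_2=4, arrival time A_2=5
draw d_3=4: τ_3=3, arrival time A_3=8
draw d_4=2: τ_4=1, arrival time A_4=9
draw d_5=3: τ_5=4, arrival time A_5=13
draw d_6=4: τ_6=3, arrival time A_6=16
N_t over t=0..6: 0:0 1:1 2:1 3:1 4:1 5:2 6:2

2


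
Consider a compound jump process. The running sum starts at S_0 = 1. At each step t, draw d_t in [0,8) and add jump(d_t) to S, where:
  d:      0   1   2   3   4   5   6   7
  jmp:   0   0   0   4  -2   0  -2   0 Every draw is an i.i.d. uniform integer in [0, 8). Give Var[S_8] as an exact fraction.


Outcome values over d=0..7: [0, 0, 0, 4, -2, 0, -2, 0]
Σy = 0, Σy² = 24, M = 8
μ = 0/8 = 0,  σ² = 24/8 − (0)² = 3
Independent increments: Var[S_8] = 8·σ² = 8·(3) = 24

24


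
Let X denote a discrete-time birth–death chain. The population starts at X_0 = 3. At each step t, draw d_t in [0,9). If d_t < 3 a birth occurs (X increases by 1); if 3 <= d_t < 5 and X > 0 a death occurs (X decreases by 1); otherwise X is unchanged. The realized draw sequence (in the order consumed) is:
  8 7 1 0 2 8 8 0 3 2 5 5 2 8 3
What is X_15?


7

t=0: X=3, d=8 → hold, X_1=3
t=1: X=3, d=7 → hold, X_2=3
t=2: X=3, d=1 → birth, X_3=4
t=3: X=4, d=0 → birth, X_4=5
t=4: X=5, d=2 → birth, X_5=6
t=5: X=6, d=8 → hold, X_6=6
t=6: X=6, d=8 → hold, X_7=6
t=7: X=6, d=0 → birth, X_8=7
t=8: X=7, d=3 → death, X_9=6
t=9: X=6, d=2 → birth, X_10=7
t=10: X=7, d=5 → hold, X_11=7
t=11: X=7, d=5 → hold, X_12=7
t=12: X=7, d=2 → birth, X_13=8
t=13: X=8, d=8 → hold, X_14=8
t=14: X=8, d=3 → death, X_15=7


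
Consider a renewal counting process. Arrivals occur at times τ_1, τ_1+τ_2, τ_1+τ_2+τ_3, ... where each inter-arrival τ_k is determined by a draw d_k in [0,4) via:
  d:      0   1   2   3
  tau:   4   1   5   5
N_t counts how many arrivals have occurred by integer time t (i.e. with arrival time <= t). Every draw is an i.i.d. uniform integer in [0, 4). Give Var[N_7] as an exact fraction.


170704327/268435456

Inter-arrival values over d=0..3: [4, 1, 5, 5]
Each d has probability 1/4, so the pmf of τ is: f(1) = 1/4, f(4) = 1/4, f(5) = 1/2
Let p_n(j) = P(N_n = j), with p_0 = [1]. Condition on τ_1: p_n(0) = P(τ > n), and for j >= 1, p_n(j) = Σ_{k<=n} f(k)·p_{n−k}(j−1)
p_1 = [3/4, 1/4]  (j = 0..1)
p_2 = [3/4, 3/16, 1/16]  (j = 0..2)
p_3 = [3/4, 3/16, 3/64, 1/64]  (j = 0..3)
p_4 = [1/2, 7/16, 3/64, 3/256, 1/256]  (j = 0..4)
p_5 = [0, 13/16, 11/64, 3/256, 3/1024, 1/1024]  (j = 0..5)
p_6 = [0, 9/16, 3/8, 15/256, 3/1024, 3/4096, 1/4096]  (j = 0..6)
p_7 = [0, 9/16, 9/32, 35/256, 19/1024, 3/4096, 3/16384, 1/16384]  (j = 0..7)
E[N_7] = Σ j·p_7(j) = 26453/16384;  E[N_7²] = Σ j²·p_7(j) = 53129/16384
Var[N_7] = 53129/16384 − (26453/16384)² = 170704327/268435456


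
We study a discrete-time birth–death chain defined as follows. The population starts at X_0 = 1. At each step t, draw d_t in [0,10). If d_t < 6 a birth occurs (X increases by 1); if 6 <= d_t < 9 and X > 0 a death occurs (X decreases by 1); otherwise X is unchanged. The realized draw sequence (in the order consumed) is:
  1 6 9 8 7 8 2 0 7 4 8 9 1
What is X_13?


t=0: X=1, d=1 → birth, X_1=2
t=1: X=2, d=6 → death, X_2=1
t=2: X=1, d=9 → hold, X_3=1
t=3: X=1, d=8 → death, X_4=0
t=4: X=0, d=7 → hold, X_5=0
t=5: X=0, d=8 → hold, X_6=0
t=6: X=0, d=2 → birth, X_7=1
t=7: X=1, d=0 → birth, X_8=2
t=8: X=2, d=7 → death, X_9=1
t=9: X=1, d=4 → birth, X_10=2
t=10: X=2, d=8 → death, X_11=1
t=11: X=1, d=9 → hold, X_12=1
t=12: X=1, d=1 → birth, X_13=2

2


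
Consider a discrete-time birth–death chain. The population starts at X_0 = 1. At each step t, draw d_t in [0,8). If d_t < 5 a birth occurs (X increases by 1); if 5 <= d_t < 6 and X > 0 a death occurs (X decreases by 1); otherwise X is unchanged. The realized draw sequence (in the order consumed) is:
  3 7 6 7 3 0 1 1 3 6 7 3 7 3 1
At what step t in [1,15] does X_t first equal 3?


5

t=0: X=1, d=3 → birth, X_1=2
t=1: X=2, d=7 → hold, X_2=2
t=2: X=2, d=6 → hold, X_3=2
t=3: X=2, d=7 → hold, X_4=2
t=4: X=2, d=3 → birth, X_5=3
t=5: X=3, d=0 → birth, X_6=4
t=6: X=4, d=1 → birth, X_7=5
t=7: X=5, d=1 → birth, X_8=6
t=8: X=6, d=3 → birth, X_9=7
t=9: X=7, d=6 → hold, X_10=7
t=10: X=7, d=7 → hold, X_11=7
t=11: X=7, d=3 → birth, X_12=8
t=12: X=8, d=7 → hold, X_13=8
t=13: X=8, d=3 → birth, X_14=9
t=14: X=9, d=1 → birth, X_15=10


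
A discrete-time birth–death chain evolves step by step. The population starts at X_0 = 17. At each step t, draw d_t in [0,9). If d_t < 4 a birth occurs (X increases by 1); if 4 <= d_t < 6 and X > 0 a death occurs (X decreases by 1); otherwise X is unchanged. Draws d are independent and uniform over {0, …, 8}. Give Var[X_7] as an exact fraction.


X can drop by at most 1 per step and X_0 = 17 > T = 7, so X_t >= 17 − t >= 10 > 0 for every t <= 7: the floor at 0 (the 'and X > 0' condition) never binds. Hence X_7 = X_0 + Σ_{t<7} Y_t with i.i.d. increments Y_t = y(d_t) ∈ {+1, −1, 0}.
Outcome values over d=0..8: [1, 1, 1, 1, -1, -1, 0, 0, 0]
Σy = 2, Σy² = 6, M = 9
μ = 2/9 = 2/9,  σ² = 6/9 − (2/9)² = 50/81
Independent increments: Var[X_7] = 7·σ² = 7·(50/81) = 350/81

350/81


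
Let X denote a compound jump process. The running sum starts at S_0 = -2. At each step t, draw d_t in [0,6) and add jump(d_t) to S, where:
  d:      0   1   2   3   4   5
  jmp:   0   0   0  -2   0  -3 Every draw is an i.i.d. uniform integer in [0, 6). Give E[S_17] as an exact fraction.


Outcome values over d=0..5: [0, 0, 0, -2, 0, -3]
Σy = -5, Σy² = 13, M = 6
μ = -5/6 = -5/6,  σ² = 13/6 − (-5/6)² = 53/36
E[S_17] = -2 + 17·(-5/6) = -97/6

-97/6


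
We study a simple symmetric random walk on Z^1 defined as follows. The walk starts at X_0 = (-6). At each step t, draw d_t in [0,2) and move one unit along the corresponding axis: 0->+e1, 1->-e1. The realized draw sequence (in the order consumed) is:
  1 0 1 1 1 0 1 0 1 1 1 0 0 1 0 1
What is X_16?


(-10)

t=0: X=(-6), d=1 → -e1, X_1=(-7)
t=1: X=(-7), d=0 → +e1, X_2=(-6)
t=2: X=(-6), d=1 → -e1, X_3=(-7)
t=3: X=(-7), d=1 → -e1, X_4=(-8)
t=4: X=(-8), d=1 → -e1, X_5=(-9)
t=5: X=(-9), d=0 → +e1, X_6=(-8)
t=6: X=(-8), d=1 → -e1, X_7=(-9)
t=7: X=(-9), d=0 → +e1, X_8=(-8)
t=8: X=(-8), d=1 → -e1, X_9=(-9)
t=9: X=(-9), d=1 → -e1, X_10=(-10)
t=10: X=(-10), d=1 → -e1, X_11=(-11)
t=11: X=(-11), d=0 → +e1, X_12=(-10)
t=12: X=(-10), d=0 → +e1, X_13=(-9)
t=13: X=(-9), d=1 → -e1, X_14=(-10)
t=14: X=(-10), d=0 → +e1, X_15=(-9)
t=15: X=(-9), d=1 → -e1, X_16=(-10)


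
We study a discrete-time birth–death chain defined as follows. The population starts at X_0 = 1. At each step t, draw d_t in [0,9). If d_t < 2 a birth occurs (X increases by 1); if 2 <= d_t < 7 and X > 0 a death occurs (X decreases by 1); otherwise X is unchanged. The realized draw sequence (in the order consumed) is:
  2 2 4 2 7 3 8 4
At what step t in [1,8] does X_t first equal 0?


1

t=0: X=1, d=2 → death, X_1=0
t=1: X=0, d=2 → hold, X_2=0
t=2: X=0, d=4 → hold, X_3=0
t=3: X=0, d=2 → hold, X_4=0
t=4: X=0, d=7 → hold, X_5=0
t=5: X=0, d=3 → hold, X_6=0
t=6: X=0, d=8 → hold, X_7=0
t=7: X=0, d=4 → hold, X_8=0


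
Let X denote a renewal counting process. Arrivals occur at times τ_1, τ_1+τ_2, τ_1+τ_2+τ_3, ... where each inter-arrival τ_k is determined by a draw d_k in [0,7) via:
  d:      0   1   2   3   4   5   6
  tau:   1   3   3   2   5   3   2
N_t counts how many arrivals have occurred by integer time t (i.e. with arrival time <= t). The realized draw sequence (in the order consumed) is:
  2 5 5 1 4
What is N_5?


draw d_1=2: τ_1=3, arrival time A_1=3
draw d_2=5: τ_2=3, arrival time A_2=6
draw d_3=5: τ_3=3, arrival time A_3=9
draw d_4=1: τ_4=3, arrival time A_4=12
draw d_5=4: τ_5=5, arrival time A_5=17
N_t over t=0..5: 0:0 1:0 2:0 3:1 4:1 5:1

1


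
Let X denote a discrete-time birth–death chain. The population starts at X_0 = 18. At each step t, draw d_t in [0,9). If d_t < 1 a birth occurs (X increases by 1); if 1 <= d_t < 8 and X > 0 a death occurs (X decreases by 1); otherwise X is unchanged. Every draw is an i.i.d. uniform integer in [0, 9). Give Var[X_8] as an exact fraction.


32/9

X can drop by at most 1 per step and X_0 = 18 > T = 8, so X_t >= 18 − t >= 10 > 0 for every t <= 8: the floor at 0 (the 'and X > 0' condition) never binds. Hence X_8 = X_0 + Σ_{t<8} Y_t with i.i.d. increments Y_t = y(d_t) ∈ {+1, −1, 0}.
Outcome values over d=0..8: [1, -1, -1, -1, -1, -1, -1, -1, 0]
Σy = -6, Σy² = 8, M = 9
μ = -6/9 = -2/3,  σ² = 8/9 − (-2/3)² = 4/9
Independent increments: Var[X_8] = 8·σ² = 8·(4/9) = 32/9


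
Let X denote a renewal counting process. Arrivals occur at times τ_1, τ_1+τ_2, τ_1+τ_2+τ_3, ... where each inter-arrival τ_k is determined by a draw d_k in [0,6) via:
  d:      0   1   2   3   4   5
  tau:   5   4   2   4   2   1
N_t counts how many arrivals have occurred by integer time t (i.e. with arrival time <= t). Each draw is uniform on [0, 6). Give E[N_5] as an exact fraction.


11323/7776

Inter-arrival values over d=0..5: [5, 4, 2, 4, 2, 1]
Each d has probability 1/6, so the pmf of τ is: f(1) = 1/6, f(2) = 1/3, f(4) = 1/3, f(5) = 1/6
Renewal equation for m(n) = E[N_n]: condition on τ_1 = k (if k <= n, one arrival plus a fresh copy on the remaining n−k steps): m(n) = F(n) + Σ_{k<=n} f(k)·m(n−k), where F(n) = P(τ <= n) and m(0) = 0
m(1) = F(1) = 1/6
m(2) = F(2) + f(1)·m(1) = 1/2 + 1/6·1/6 = 19/36
m(3) = F(3) + f(1)·m(2) + f(2)·m(1) = 1/2 + 1/6·19/36 + 1/3·1/6 = 139/216
m(4) = F(4) + f(1)·m(3) + f(2)·m(2) = 5/6 + 1/6·139/216 + 1/3·19/36 = 1447/1296
m(5) = F(5) + f(1)·m(4) + f(2)·m(3) + f(4)·m(1) = 1 + 1/6·1447/1296 + 1/3·139/216 + 1/3·1/6 = 11323/7776
E[N_5] = m(5) = 11323/7776


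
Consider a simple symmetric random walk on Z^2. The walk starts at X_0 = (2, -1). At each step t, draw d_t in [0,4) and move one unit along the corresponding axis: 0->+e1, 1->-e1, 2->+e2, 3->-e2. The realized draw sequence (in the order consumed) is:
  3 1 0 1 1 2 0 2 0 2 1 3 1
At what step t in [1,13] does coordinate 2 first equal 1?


10

t=0: X=(2, -1), d=3 → -e2, X_1=(2, -2)
t=1: X=(2, -2), d=1 → -e1, X_2=(1, -2)
t=2: X=(1, -2), d=0 → +e1, X_3=(2, -2)
t=3: X=(2, -2), d=1 → -e1, X_4=(1, -2)
t=4: X=(1, -2), d=1 → -e1, X_5=(0, -2)
t=5: X=(0, -2), d=2 → +e2, X_6=(0, -1)
t=6: X=(0, -1), d=0 → +e1, X_7=(1, -1)
t=7: X=(1, -1), d=2 → +e2, X_8=(1, 0)
t=8: X=(1, 0), d=0 → +e1, X_9=(2, 0)
t=9: X=(2, 0), d=2 → +e2, X_10=(2, 1)
t=10: X=(2, 1), d=1 → -e1, X_11=(1, 1)
t=11: X=(1, 1), d=3 → -e2, X_12=(1, 0)
t=12: X=(1, 0), d=1 → -e1, X_13=(0, 0)


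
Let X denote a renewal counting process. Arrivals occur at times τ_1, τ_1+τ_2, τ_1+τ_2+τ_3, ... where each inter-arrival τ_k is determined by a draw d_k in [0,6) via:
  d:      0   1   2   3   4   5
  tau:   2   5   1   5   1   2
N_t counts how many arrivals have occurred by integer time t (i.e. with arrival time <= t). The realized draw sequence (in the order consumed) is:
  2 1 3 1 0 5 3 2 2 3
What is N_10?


draw d_1=2: τ_1=1, arrival time A_1=1
draw d_2=1: τ_2=5, arrival time A_2=6
draw d_3=3: τ_3=5, arrival time A_3=11
draw d_4=1: τ_4=5, arrival time A_4=16
draw d_5=0: τ_5=2, arrival time A_5=18
draw d_6=5: τ_6=2, arrival time A_6=20
draw d_7=3: τ_7=5, arrival time A_7=25
draw d_8=2: τ_8=1, arrival time A_8=26
draw d_9=2: τ_9=1, arrival time A_9=27
draw d_10=3: τ_10=5, arrival time A_10=32
N_t over t=0..10: 0:0 1:1 2:1 3:1 4:1 5:1 6:2 7:2 8:2 9:2 10:2

2


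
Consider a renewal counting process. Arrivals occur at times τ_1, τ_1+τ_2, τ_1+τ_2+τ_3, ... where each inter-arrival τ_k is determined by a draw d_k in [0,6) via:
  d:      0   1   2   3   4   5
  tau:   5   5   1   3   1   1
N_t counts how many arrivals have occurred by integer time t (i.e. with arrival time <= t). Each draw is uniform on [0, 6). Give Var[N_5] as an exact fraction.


Inter-arrival values over d=0..5: [5, 5, 1, 3, 1, 1]
Each d has probability 1/6, so the pmf of τ is: f(1) = 1/2, f(3) = 1/6, f(5) = 1/3
Let p_n(j) = P(N_n = j), with p_0 = [1]. Condition on τ_1: p_n(0) = P(τ > n), and for j >= 1, p_n(j) = Σ_{k<=n} f(k)·p_{n−k}(j−1)
p_1 = [1/2, 1/2]  (j = 0..1)
p_2 = [1/2, 1/4, 1/4]  (j = 0..2)
p_3 = [1/3, 5/12, 1/8, 1/8]  (j = 0..3)
p_4 = [1/3, 1/4, 7/24, 1/16, 1/16]  (j = 0..4)
p_5 = [0, 7/12, 1/6, 3/16, 1/32, 1/32]  (j = 0..5)
E[N_5] = Σ j·p_5(j) = 169/96;  E[N_5²] = Σ j²·p_5(j) = 135/32
Var[N_5] = 135/32 − (169/96)² = 10319/9216

10319/9216


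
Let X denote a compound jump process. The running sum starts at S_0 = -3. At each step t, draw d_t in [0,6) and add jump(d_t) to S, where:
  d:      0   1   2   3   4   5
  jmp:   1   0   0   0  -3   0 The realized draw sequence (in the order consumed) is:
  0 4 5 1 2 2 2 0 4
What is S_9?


t=0: S=-3, d=0, jump=1, S_1=-2
t=1: S=-2, d=4, jump=-3, S_2=-5
t=2: S=-5, d=5, jump=0, S_3=-5
t=3: S=-5, d=1, jump=0, S_4=-5
t=4: S=-5, d=2, jump=0, S_5=-5
t=5: S=-5, d=2, jump=0, S_6=-5
t=6: S=-5, d=2, jump=0, S_7=-5
t=7: S=-5, d=0, jump=1, S_8=-4
t=8: S=-4, d=4, jump=-3, S_9=-7

-7


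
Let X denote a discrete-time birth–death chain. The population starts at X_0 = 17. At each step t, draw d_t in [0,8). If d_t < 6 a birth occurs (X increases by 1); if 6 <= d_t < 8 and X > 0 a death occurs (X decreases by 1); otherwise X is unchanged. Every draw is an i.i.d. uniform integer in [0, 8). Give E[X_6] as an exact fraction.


20

X can drop by at most 1 per step and X_0 = 17 > T = 6, so X_t >= 17 − t >= 11 > 0 for every t <= 6: the floor at 0 (the 'and X > 0' condition) never binds. Hence X_6 = X_0 + Σ_{t<6} Y_t with i.i.d. increments Y_t = y(d_t) ∈ {+1, −1, 0}.
Outcome values over d=0..7: [1, 1, 1, 1, 1, 1, -1, -1]
Σy = 4, Σy² = 8, M = 8
μ = 4/8 = 1/2,  σ² = 8/8 − (1/2)² = 3/4
E[X_6] = 17 + 6·(1/2) = 20


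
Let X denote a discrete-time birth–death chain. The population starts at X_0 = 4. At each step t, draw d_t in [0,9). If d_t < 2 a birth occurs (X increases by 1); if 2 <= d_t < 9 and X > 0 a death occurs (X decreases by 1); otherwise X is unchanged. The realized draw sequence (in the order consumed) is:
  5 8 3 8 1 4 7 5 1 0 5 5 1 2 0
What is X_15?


t=0: X=4, d=5 → death, X_1=3
t=1: X=3, d=8 → death, X_2=2
t=2: X=2, d=3 → death, X_3=1
t=3: X=1, d=8 → death, X_4=0
t=4: X=0, d=1 → birth, X_5=1
t=5: X=1, d=4 → death, X_6=0
t=6: X=0, d=7 → hold, X_7=0
t=7: X=0, d=5 → hold, X_8=0
t=8: X=0, d=1 → birth, X_9=1
t=9: X=1, d=0 → birth, X_10=2
t=10: X=2, d=5 → death, X_11=1
t=11: X=1, d=5 → death, X_12=0
t=12: X=0, d=1 → birth, X_13=1
t=13: X=1, d=2 → death, X_14=0
t=14: X=0, d=0 → birth, X_15=1

1


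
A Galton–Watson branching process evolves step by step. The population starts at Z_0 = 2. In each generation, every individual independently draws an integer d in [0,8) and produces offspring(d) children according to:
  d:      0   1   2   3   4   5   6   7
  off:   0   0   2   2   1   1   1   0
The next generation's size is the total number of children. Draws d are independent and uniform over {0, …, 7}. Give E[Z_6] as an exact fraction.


117649/131072

Outcome values over d=0..7: [0, 0, 2, 2, 1, 1, 1, 0]
Σy = 7, Σy² = 11, M = 8
μ = 7/8 = 7/8,  σ² = 11/8 − (7/8)² = 39/64
E[Z_0] = 2
E[Z_1] = 7/8·E[Z_0] = 7/4
E[Z_2] = 7/8·E[Z_1] = 49/32
E[Z_3] = 7/8·E[Z_2] = 343/256
E[Z_4] = 7/8·E[Z_3] = 2401/2048
E[Z_5] = 7/8·E[Z_4] = 16807/16384
E[Z_6] = 7/8·E[Z_5] = 117649/131072


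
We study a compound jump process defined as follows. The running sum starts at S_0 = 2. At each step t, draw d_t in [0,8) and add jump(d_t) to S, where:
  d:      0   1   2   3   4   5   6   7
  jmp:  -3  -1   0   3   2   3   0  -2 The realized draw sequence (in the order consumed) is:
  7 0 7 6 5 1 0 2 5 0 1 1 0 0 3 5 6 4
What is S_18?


-6

t=0: S=2, d=7, jump=-2, S_1=0
t=1: S=0, d=0, jump=-3, S_2=-3
t=2: S=-3, d=7, jump=-2, S_3=-5
t=3: S=-5, d=6, jump=0, S_4=-5
t=4: S=-5, d=5, jump=3, S_5=-2
t=5: S=-2, d=1, jump=-1, S_6=-3
t=6: S=-3, d=0, jump=-3, S_7=-6
t=7: S=-6, d=2, jump=0, S_8=-6
t=8: S=-6, d=5, jump=3, S_9=-3
t=9: S=-3, d=0, jump=-3, S_10=-6
t=10: S=-6, d=1, jump=-1, S_11=-7
t=11: S=-7, d=1, jump=-1, S_12=-8
t=12: S=-8, d=0, jump=-3, S_13=-11
t=13: S=-11, d=0, jump=-3, S_14=-14
t=14: S=-14, d=3, jump=3, S_15=-11
t=15: S=-11, d=5, jump=3, S_16=-8
t=16: S=-8, d=6, jump=0, S_17=-8
t=17: S=-8, d=4, jump=2, S_18=-6


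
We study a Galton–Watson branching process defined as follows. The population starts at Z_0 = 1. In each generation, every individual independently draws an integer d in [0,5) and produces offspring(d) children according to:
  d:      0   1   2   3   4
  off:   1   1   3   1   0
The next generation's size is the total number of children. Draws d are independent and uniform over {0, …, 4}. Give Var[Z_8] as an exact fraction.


8660039629824/152587890625

Outcome values over d=0..4: [1, 1, 3, 1, 0]
Σy = 6, Σy² = 12, M = 5
μ = 6/5 = 6/5,  σ² = 12/5 − (6/5)² = 24/25
V_0 = 0, E_0 = 1
V_1 = 24/25·E_0 + (6/5)²·V_0 = 24/25;  E_1 = 6/5
V_2 = 24/25·E_1 + (6/5)²·V_1 = 1584/625;  E_2 = 36/25
V_3 = 24/25·E_2 + (6/5)²·V_2 = 78624/15625;  E_3 = 216/125
V_4 = 24/25·E_3 + (6/5)²·V_3 = 3478464/390625;  E_4 = 1296/625
V_5 = 24/25·E_4 + (6/5)²·V_4 = 144664704/9765625;  E_5 = 7776/3125
V_6 = 24/25·E_5 + (6/5)²·V_5 = 5791129344/244140625;  E_6 = 46656/15625
V_7 = 24/25·E_6 + (6/5)²·V_6 = 225976656384/6103515625;  E_7 = 279936/78125
V_8 = 24/25·E_7 + (6/5)²·V_7 = 8660039629824/152587890625;  E_8 = 1679616/390625


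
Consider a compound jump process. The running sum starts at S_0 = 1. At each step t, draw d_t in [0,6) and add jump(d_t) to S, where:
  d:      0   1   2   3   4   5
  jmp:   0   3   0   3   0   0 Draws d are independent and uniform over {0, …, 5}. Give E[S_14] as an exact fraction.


15

Outcome values over d=0..5: [0, 3, 0, 3, 0, 0]
Σy = 6, Σy² = 18, M = 6
μ = 6/6 = 1,  σ² = 18/6 − (1)² = 2
E[S_14] = 1 + 14·(1) = 15


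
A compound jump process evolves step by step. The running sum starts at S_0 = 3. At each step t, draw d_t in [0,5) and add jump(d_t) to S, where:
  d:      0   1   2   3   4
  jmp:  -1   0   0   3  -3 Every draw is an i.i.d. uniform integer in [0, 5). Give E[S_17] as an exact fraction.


-2/5

Outcome values over d=0..4: [-1, 0, 0, 3, -3]
Σy = -1, Σy² = 19, M = 5
μ = -1/5 = -1/5,  σ² = 19/5 − (-1/5)² = 94/25
E[S_17] = 3 + 17·(-1/5) = -2/5


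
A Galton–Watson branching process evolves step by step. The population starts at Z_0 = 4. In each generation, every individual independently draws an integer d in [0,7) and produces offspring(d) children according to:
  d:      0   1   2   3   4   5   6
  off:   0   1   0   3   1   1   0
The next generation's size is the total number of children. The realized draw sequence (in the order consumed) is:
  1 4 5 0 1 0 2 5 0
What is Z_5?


gen 0: Z_0=4, draws=[1, 4, 5, 0], offspring=[1, 1, 1, 0], Z_1=3
gen 1: Z_1=3, draws=[1, 0, 2], offspring=[1, 0, 0], Z_2=1
gen 2: Z_2=1, draws=[5], offspring=[1], Z_3=1
gen 3: Z_3=1, draws=[0], offspring=[0], Z_4=0
gen 4: Z_4=0, draws=[], offspring=[], Z_5=0

0


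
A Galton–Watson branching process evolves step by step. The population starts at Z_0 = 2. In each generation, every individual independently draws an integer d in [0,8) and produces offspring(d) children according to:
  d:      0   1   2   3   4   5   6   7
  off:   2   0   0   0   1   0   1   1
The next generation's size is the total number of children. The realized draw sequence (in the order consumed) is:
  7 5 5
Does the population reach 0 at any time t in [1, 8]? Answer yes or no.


gen 0: Z_0=2, draws=[7, 5], offspring=[1, 0], Z_1=1
gen 1: Z_1=1, draws=[5], offspring=[0], Z_2=0
gen 2: Z_2=0, draws=[], offspring=[], Z_3=0
gen 3: Z_3=0, draws=[], offspring=[], Z_4=0
gen 4: Z_4=0, draws=[], offspring=[], Z_5=0
gen 5: Z_5=0, draws=[], offspring=[], Z_6=0
gen 6: Z_6=0, draws=[], offspring=[], Z_7=0
gen 7: Z_7=0, draws=[], offspring=[], Z_8=0

yes
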